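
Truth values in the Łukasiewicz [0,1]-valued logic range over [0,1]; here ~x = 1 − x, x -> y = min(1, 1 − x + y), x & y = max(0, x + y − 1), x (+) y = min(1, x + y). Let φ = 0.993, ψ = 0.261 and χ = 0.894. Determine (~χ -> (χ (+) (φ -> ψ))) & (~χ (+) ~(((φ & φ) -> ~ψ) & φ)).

~χ = 1 − 0.894 = 0.106
φ -> ψ = min(1, 1 − 0.993 + 0.261) = min(1, 0.268) = 0.268
χ (+) (φ -> ψ) = min(1, 0.894 + 0.268) = min(1, 1.162) = 1.000
~χ -> (χ (+) (φ -> ψ)) = min(1, 1 − 0.106 + 1.000) = min(1, 1.894) = 1.000
φ & φ = max(0, 0.993 + 0.993 − 1) = max(0, 0.986) = 0.986
~ψ = 1 − 0.261 = 0.739
(φ & φ) -> ~ψ = min(1, 1 − 0.986 + 0.739) = min(1, 0.753) = 0.753
((φ & φ) -> ~ψ) & φ = max(0, 0.753 + 0.993 − 1) = max(0, 0.746) = 0.746
~(((φ & φ) -> ~ψ) & φ) = 1 − 0.746 = 0.254
~χ (+) ~(((φ & φ) -> ~ψ) & φ) = min(1, 0.106 + 0.254) = min(1, 0.360) = 0.360
(~χ -> (χ (+) (φ -> ψ))) & (~χ (+) ~(((φ & φ) -> ~ψ) & φ)) = max(0, 1.000 + 0.360 − 1) = max(0, 0.360) = 0.360

0.360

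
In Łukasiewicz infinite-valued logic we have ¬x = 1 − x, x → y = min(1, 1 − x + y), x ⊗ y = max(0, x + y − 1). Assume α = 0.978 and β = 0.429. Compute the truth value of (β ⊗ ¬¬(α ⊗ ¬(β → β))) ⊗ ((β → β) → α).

β → β = min(1, 1 − 0.429 + 0.429) = min(1, 1.000) = 1.000
¬(β → β) = 1 − 1.000 = 0.000
α ⊗ ¬(β → β) = max(0, 0.978 + 0.000 − 1) = max(0, -0.022) = 0.000
¬(α ⊗ ¬(β → β)) = 1 − 0.000 = 1.000
¬¬(α ⊗ ¬(β → β)) = 1 − 1.000 = 0.000
β ⊗ ¬¬(α ⊗ ¬(β → β)) = max(0, 0.429 + 0.000 − 1) = max(0, -0.571) = 0.000
(β → β) → α = min(1, 1 − 1.000 + 0.978) = min(1, 0.978) = 0.978
(β ⊗ ¬¬(α ⊗ ¬(β → β))) ⊗ ((β → β) → α) = max(0, 0.000 + 0.978 − 1) = max(0, -0.022) = 0.000

0.000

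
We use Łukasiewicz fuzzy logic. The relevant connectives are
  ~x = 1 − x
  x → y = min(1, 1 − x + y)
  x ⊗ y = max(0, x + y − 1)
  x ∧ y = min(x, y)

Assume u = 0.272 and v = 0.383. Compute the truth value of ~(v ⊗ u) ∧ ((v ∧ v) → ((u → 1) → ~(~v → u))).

v ⊗ u = max(0, 0.383 + 0.272 − 1) = max(0, -0.345) = 0.000
~(v ⊗ u) = 1 − 0.000 = 1.000
v ∧ v = min(0.383, 0.383) = 0.383
u → 1 = min(1, 1 − 0.272 + 1.000) = min(1, 1.728) = 1.000
~v = 1 − 0.383 = 0.617
~v → u = min(1, 1 − 0.617 + 0.272) = min(1, 0.655) = 0.655
~(~v → u) = 1 − 0.655 = 0.345
(u → 1) → ~(~v → u) = min(1, 1 − 1.000 + 0.345) = min(1, 0.345) = 0.345
(v ∧ v) → ((u → 1) → ~(~v → u)) = min(1, 1 − 0.383 + 0.345) = min(1, 0.962) = 0.962
~(v ⊗ u) ∧ ((v ∧ v) → ((u → 1) → ~(~v → u))) = min(1.000, 0.962) = 0.962

0.962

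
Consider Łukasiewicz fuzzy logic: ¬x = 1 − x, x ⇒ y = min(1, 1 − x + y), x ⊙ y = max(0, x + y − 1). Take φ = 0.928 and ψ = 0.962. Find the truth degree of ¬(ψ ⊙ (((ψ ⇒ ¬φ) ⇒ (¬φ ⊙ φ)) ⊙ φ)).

¬φ = 1 − 0.928 = 0.072
ψ ⇒ ¬φ = min(1, 1 − 0.962 + 0.072) = min(1, 0.110) = 0.110
¬φ ⊙ φ = max(0, 0.072 + 0.928 − 1) = max(0, 0.000) = 0.000
(ψ ⇒ ¬φ) ⇒ (¬φ ⊙ φ) = min(1, 1 − 0.110 + 0.000) = min(1, 0.890) = 0.890
((ψ ⇒ ¬φ) ⇒ (¬φ ⊙ φ)) ⊙ φ = max(0, 0.890 + 0.928 − 1) = max(0, 0.818) = 0.818
ψ ⊙ (((ψ ⇒ ¬φ) ⇒ (¬φ ⊙ φ)) ⊙ φ) = max(0, 0.962 + 0.818 − 1) = max(0, 0.780) = 0.780
¬(ψ ⊙ (((ψ ⇒ ¬φ) ⇒ (¬φ ⊙ φ)) ⊙ φ)) = 1 − 0.780 = 0.220

0.220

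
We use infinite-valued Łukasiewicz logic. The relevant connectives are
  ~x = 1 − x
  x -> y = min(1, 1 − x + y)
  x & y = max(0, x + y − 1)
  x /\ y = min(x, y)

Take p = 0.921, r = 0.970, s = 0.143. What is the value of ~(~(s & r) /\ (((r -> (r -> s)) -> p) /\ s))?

0.857

s & r = max(0, 0.143 + 0.970 − 1) = max(0, 0.113) = 0.113
~(s & r) = 1 − 0.113 = 0.887
r -> s = min(1, 1 − 0.970 + 0.143) = min(1, 0.173) = 0.173
r -> (r -> s) = min(1, 1 − 0.970 + 0.173) = min(1, 0.203) = 0.203
(r -> (r -> s)) -> p = min(1, 1 − 0.203 + 0.921) = min(1, 1.718) = 1.000
((r -> (r -> s)) -> p) /\ s = min(1.000, 0.143) = 0.143
~(s & r) /\ (((r -> (r -> s)) -> p) /\ s) = min(0.887, 0.143) = 0.143
~(~(s & r) /\ (((r -> (r -> s)) -> p) /\ s)) = 1 − 0.143 = 0.857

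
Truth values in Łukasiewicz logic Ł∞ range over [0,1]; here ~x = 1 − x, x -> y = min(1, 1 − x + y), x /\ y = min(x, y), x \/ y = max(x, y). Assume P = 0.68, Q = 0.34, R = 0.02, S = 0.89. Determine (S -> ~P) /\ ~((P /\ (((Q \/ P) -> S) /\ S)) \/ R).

0.32

~P = 1 − 0.68 = 0.32
S -> ~P = min(1, 1 − 0.89 + 0.32) = min(1, 0.43) = 0.43
Q \/ P = max(0.34, 0.68) = 0.68
(Q \/ P) -> S = min(1, 1 − 0.68 + 0.89) = min(1, 1.21) = 1.00
((Q \/ P) -> S) /\ S = min(1.00, 0.89) = 0.89
P /\ (((Q \/ P) -> S) /\ S) = min(0.68, 0.89) = 0.68
(P /\ (((Q \/ P) -> S) /\ S)) \/ R = max(0.68, 0.02) = 0.68
~((P /\ (((Q \/ P) -> S) /\ S)) \/ R) = 1 − 0.68 = 0.32
(S -> ~P) /\ ~((P /\ (((Q \/ P) -> S) /\ S)) \/ R) = min(0.43, 0.32) = 0.32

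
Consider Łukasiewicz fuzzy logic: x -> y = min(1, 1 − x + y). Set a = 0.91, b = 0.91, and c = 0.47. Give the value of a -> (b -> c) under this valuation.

b -> c = min(1, 1 − 0.91 + 0.47) = min(1, 0.56) = 0.56
a -> (b -> c) = min(1, 1 − 0.91 + 0.56) = min(1, 0.65) = 0.65

0.65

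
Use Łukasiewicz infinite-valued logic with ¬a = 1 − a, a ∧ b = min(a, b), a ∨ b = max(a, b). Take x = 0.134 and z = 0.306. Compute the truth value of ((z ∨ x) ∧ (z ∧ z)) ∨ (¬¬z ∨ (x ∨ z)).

0.306

z ∨ x = max(0.306, 0.134) = 0.306
z ∧ z = min(0.306, 0.306) = 0.306
(z ∨ x) ∧ (z ∧ z) = min(0.306, 0.306) = 0.306
¬z = 1 − 0.306 = 0.694
¬¬z = 1 − 0.694 = 0.306
x ∨ z = max(0.134, 0.306) = 0.306
¬¬z ∨ (x ∨ z) = max(0.306, 0.306) = 0.306
((z ∨ x) ∧ (z ∧ z)) ∨ (¬¬z ∨ (x ∨ z)) = max(0.306, 0.306) = 0.306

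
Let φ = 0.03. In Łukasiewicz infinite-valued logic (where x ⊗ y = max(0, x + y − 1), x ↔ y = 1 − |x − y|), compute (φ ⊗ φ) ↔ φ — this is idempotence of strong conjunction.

0.97

φ ⊗ φ = max(0, 0.03 + 0.03 − 1) = max(0, -0.94) = 0.00
(φ ⊗ φ) ↔ φ = 1 − |0.00 − 0.03| = 1 − 0.03 = 0.97
(The value 0.97 < 1 shows this instance is not satisfied; fails in Ł∞ since a ⊗ a = max(0, 2a−1) ≠ a in general.)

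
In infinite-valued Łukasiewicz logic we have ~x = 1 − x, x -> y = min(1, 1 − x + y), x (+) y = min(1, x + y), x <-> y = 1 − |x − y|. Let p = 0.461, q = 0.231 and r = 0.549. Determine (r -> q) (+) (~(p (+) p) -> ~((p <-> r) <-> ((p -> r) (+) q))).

1.000

r -> q = min(1, 1 − 0.549 + 0.231) = min(1, 0.682) = 0.682
p (+) p = min(1, 0.461 + 0.461) = min(1, 0.922) = 0.922
~(p (+) p) = 1 − 0.922 = 0.078
p <-> r = 1 − |0.461 − 0.549| = 1 − 0.088 = 0.912
p -> r = min(1, 1 − 0.461 + 0.549) = min(1, 1.088) = 1.000
(p -> r) (+) q = min(1, 1.000 + 0.231) = min(1, 1.231) = 1.000
(p <-> r) <-> ((p -> r) (+) q) = 1 − |0.912 − 1.000| = 1 − 0.088 = 0.912
~((p <-> r) <-> ((p -> r) (+) q)) = 1 − 0.912 = 0.088
~(p (+) p) -> ~((p <-> r) <-> ((p -> r) (+) q)) = min(1, 1 − 0.078 + 0.088) = min(1, 1.010) = 1.000
(r -> q) (+) (~(p (+) p) -> ~((p <-> r) <-> ((p -> r) (+) q))) = min(1, 0.682 + 1.000) = min(1, 1.682) = 1.000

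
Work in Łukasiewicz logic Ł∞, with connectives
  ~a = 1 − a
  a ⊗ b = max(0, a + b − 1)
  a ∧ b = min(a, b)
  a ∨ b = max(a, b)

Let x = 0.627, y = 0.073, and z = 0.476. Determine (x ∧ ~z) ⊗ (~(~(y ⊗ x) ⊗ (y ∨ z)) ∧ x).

0.048

~z = 1 − 0.476 = 0.524
x ∧ ~z = min(0.627, 0.524) = 0.524
y ⊗ x = max(0, 0.073 + 0.627 − 1) = max(0, -0.300) = 0.000
~(y ⊗ x) = 1 − 0.000 = 1.000
y ∨ z = max(0.073, 0.476) = 0.476
~(y ⊗ x) ⊗ (y ∨ z) = max(0, 1.000 + 0.476 − 1) = max(0, 0.476) = 0.476
~(~(y ⊗ x) ⊗ (y ∨ z)) = 1 − 0.476 = 0.524
~(~(y ⊗ x) ⊗ (y ∨ z)) ∧ x = min(0.524, 0.627) = 0.524
(x ∧ ~z) ⊗ (~(~(y ⊗ x) ⊗ (y ∨ z)) ∧ x) = max(0, 0.524 + 0.524 − 1) = max(0, 0.048) = 0.048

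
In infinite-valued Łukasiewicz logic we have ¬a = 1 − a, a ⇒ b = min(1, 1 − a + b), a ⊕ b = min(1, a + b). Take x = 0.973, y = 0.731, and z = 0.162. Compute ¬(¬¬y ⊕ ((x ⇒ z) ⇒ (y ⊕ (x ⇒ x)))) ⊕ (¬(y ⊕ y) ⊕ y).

¬y = 1 − 0.731 = 0.269
¬¬y = 1 − 0.269 = 0.731
x ⇒ z = min(1, 1 − 0.973 + 0.162) = min(1, 0.189) = 0.189
x ⇒ x = min(1, 1 − 0.973 + 0.973) = min(1, 1.000) = 1.000
y ⊕ (x ⇒ x) = min(1, 0.731 + 1.000) = min(1, 1.731) = 1.000
(x ⇒ z) ⇒ (y ⊕ (x ⇒ x)) = min(1, 1 − 0.189 + 1.000) = min(1, 1.811) = 1.000
¬¬y ⊕ ((x ⇒ z) ⇒ (y ⊕ (x ⇒ x))) = min(1, 0.731 + 1.000) = min(1, 1.731) = 1.000
¬(¬¬y ⊕ ((x ⇒ z) ⇒ (y ⊕ (x ⇒ x)))) = 1 − 1.000 = 0.000
y ⊕ y = min(1, 0.731 + 0.731) = min(1, 1.462) = 1.000
¬(y ⊕ y) = 1 − 1.000 = 0.000
¬(y ⊕ y) ⊕ y = min(1, 0.000 + 0.731) = min(1, 0.731) = 0.731
¬(¬¬y ⊕ ((x ⇒ z) ⇒ (y ⊕ (x ⇒ x)))) ⊕ (¬(y ⊕ y) ⊕ y) = min(1, 0.000 + 0.731) = min(1, 0.731) = 0.731

0.731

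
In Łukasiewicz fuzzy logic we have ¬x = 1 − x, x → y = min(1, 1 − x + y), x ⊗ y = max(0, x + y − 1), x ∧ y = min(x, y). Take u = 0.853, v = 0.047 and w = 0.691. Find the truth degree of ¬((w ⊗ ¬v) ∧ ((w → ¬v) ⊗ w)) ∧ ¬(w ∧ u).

¬v = 1 − 0.047 = 0.953
w ⊗ ¬v = max(0, 0.691 + 0.953 − 1) = max(0, 0.644) = 0.644
w → ¬v = min(1, 1 − 0.691 + 0.953) = min(1, 1.262) = 1.000
(w → ¬v) ⊗ w = max(0, 1.000 + 0.691 − 1) = max(0, 0.691) = 0.691
(w ⊗ ¬v) ∧ ((w → ¬v) ⊗ w) = min(0.644, 0.691) = 0.644
¬((w ⊗ ¬v) ∧ ((w → ¬v) ⊗ w)) = 1 − 0.644 = 0.356
w ∧ u = min(0.691, 0.853) = 0.691
¬(w ∧ u) = 1 − 0.691 = 0.309
¬((w ⊗ ¬v) ∧ ((w → ¬v) ⊗ w)) ∧ ¬(w ∧ u) = min(0.356, 0.309) = 0.309

0.309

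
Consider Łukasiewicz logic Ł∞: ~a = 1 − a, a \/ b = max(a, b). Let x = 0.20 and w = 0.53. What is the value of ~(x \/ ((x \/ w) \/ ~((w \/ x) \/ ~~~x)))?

0.47

x \/ w = max(0.20, 0.53) = 0.53
w \/ x = max(0.53, 0.20) = 0.53
~x = 1 − 0.20 = 0.80
~~x = 1 − 0.80 = 0.20
~~~x = 1 − 0.20 = 0.80
(w \/ x) \/ ~~~x = max(0.53, 0.80) = 0.80
~((w \/ x) \/ ~~~x) = 1 − 0.80 = 0.20
(x \/ w) \/ ~((w \/ x) \/ ~~~x) = max(0.53, 0.20) = 0.53
x \/ ((x \/ w) \/ ~((w \/ x) \/ ~~~x)) = max(0.20, 0.53) = 0.53
~(x \/ ((x \/ w) \/ ~((w \/ x) \/ ~~~x))) = 1 − 0.53 = 0.47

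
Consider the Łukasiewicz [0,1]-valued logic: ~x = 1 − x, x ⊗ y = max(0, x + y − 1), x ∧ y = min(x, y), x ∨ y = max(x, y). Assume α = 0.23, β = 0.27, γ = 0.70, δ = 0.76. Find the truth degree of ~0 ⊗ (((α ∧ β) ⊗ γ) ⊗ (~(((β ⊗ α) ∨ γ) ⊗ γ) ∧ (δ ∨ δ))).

~0 = 1 − 0.00 = 1.00
α ∧ β = min(0.23, 0.27) = 0.23
(α ∧ β) ⊗ γ = max(0, 0.23 + 0.70 − 1) = max(0, -0.07) = 0.00
β ⊗ α = max(0, 0.27 + 0.23 − 1) = max(0, -0.50) = 0.00
(β ⊗ α) ∨ γ = max(0.00, 0.70) = 0.70
((β ⊗ α) ∨ γ) ⊗ γ = max(0, 0.70 + 0.70 − 1) = max(0, 0.40) = 0.40
~(((β ⊗ α) ∨ γ) ⊗ γ) = 1 − 0.40 = 0.60
δ ∨ δ = max(0.76, 0.76) = 0.76
~(((β ⊗ α) ∨ γ) ⊗ γ) ∧ (δ ∨ δ) = min(0.60, 0.76) = 0.60
((α ∧ β) ⊗ γ) ⊗ (~(((β ⊗ α) ∨ γ) ⊗ γ) ∧ (δ ∨ δ)) = max(0, 0.00 + 0.60 − 1) = max(0, -0.40) = 0.00
~0 ⊗ (((α ∧ β) ⊗ γ) ⊗ (~(((β ⊗ α) ∨ γ) ⊗ γ) ∧ (δ ∨ δ))) = max(0, 1.00 + 0.00 − 1) = max(0, 0.00) = 0.00

0.00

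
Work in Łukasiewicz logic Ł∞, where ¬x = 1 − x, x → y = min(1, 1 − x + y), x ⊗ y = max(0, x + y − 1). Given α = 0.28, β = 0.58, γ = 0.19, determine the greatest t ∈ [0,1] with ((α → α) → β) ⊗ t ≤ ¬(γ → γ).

0.42

α → α = min(1, 1 − 0.28 + 0.28) = min(1, 1.00) = 1.00
(α → α) → β = min(1, 1 − 1.00 + 0.58) = min(1, 0.58) = 0.58
So the left factor is (α → α) → β = 0.58.
γ → γ = min(1, 1 − 0.19 + 0.19) = min(1, 1.00) = 1.00
¬(γ → γ) = 1 − 1.00 = 0.00
So the right-hand bound is ¬(γ → γ) = 0.00.
The residuum of the Łukasiewicz t-norm gives the supremum: min(1, 1 − 0.58 + 0.00).
1 − 0.58 + 0.00 = 0.42, so t = min(1, 0.42) = 0.42.
Check: 0.58 ⊗ 0.42 = max(0, 0.00) = 0.00 ≤ 0.00.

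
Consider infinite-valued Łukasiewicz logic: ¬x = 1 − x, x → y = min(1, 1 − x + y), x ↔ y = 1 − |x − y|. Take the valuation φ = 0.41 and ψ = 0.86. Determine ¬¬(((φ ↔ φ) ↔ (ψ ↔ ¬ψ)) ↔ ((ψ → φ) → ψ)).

φ ↔ φ = 1 − |0.41 − 0.41| = 1 − 0.00 = 1.00
¬ψ = 1 − 0.86 = 0.14
ψ ↔ ¬ψ = 1 − |0.86 − 0.14| = 1 − 0.72 = 0.28
(φ ↔ φ) ↔ (ψ ↔ ¬ψ) = 1 − |1.00 − 0.28| = 1 − 0.72 = 0.28
ψ → φ = min(1, 1 − 0.86 + 0.41) = min(1, 0.55) = 0.55
(ψ → φ) → ψ = min(1, 1 − 0.55 + 0.86) = min(1, 1.31) = 1.00
((φ ↔ φ) ↔ (ψ ↔ ¬ψ)) ↔ ((ψ → φ) → ψ) = 1 − |0.28 − 1.00| = 1 − 0.72 = 0.28
¬(((φ ↔ φ) ↔ (ψ ↔ ¬ψ)) ↔ ((ψ → φ) → ψ)) = 1 − 0.28 = 0.72
¬¬(((φ ↔ φ) ↔ (ψ ↔ ¬ψ)) ↔ ((ψ → φ) → ψ)) = 1 − 0.72 = 0.28

0.28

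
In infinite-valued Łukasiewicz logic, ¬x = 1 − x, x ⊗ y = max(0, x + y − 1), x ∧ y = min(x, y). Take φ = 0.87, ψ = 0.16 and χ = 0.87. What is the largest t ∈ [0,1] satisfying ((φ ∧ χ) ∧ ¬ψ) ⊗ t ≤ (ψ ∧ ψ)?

0.32

φ ∧ χ = min(0.87, 0.87) = 0.87
¬ψ = 1 − 0.16 = 0.84
(φ ∧ χ) ∧ ¬ψ = min(0.87, 0.84) = 0.84
So the left factor is (φ ∧ χ) ∧ ¬ψ = 0.84.
ψ ∧ ψ = min(0.16, 0.16) = 0.16
So the right-hand bound is ψ ∧ ψ = 0.16.
The residuum of the Łukasiewicz t-norm gives the supremum: min(1, 1 − 0.84 + 0.16).
1 − 0.84 + 0.16 = 0.32, so t = min(1, 0.32) = 0.32.
Check: 0.84 ⊗ 0.32 = max(0, 0.16) = 0.16 ≤ 0.16.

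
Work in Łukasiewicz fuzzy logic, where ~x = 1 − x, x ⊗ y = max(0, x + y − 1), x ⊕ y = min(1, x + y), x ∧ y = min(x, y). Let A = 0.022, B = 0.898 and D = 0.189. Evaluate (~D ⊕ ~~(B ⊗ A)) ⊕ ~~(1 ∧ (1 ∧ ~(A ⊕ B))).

0.891

~D = 1 − 0.189 = 0.811
B ⊗ A = max(0, 0.898 + 0.022 − 1) = max(0, -0.080) = 0.000
~(B ⊗ A) = 1 − 0.000 = 1.000
~~(B ⊗ A) = 1 − 1.000 = 0.000
~D ⊕ ~~(B ⊗ A) = min(1, 0.811 + 0.000) = min(1, 0.811) = 0.811
A ⊕ B = min(1, 0.022 + 0.898) = min(1, 0.920) = 0.920
~(A ⊕ B) = 1 − 0.920 = 0.080
1 ∧ ~(A ⊕ B) = min(1.000, 0.080) = 0.080
1 ∧ (1 ∧ ~(A ⊕ B)) = min(1.000, 0.080) = 0.080
~(1 ∧ (1 ∧ ~(A ⊕ B))) = 1 − 0.080 = 0.920
~~(1 ∧ (1 ∧ ~(A ⊕ B))) = 1 − 0.920 = 0.080
(~D ⊕ ~~(B ⊗ A)) ⊕ ~~(1 ∧ (1 ∧ ~(A ⊕ B))) = min(1, 0.811 + 0.080) = min(1, 0.891) = 0.891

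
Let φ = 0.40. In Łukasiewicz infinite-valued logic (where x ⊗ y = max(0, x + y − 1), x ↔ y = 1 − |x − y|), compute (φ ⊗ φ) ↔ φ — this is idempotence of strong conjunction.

φ ⊗ φ = max(0, 0.40 + 0.40 − 1) = max(0, -0.20) = 0.00
(φ ⊗ φ) ↔ φ = 1 − |0.00 − 0.40| = 1 − 0.40 = 0.60
(The value 0.60 < 1 shows this instance is not satisfied; fails in Ł∞ since a ⊗ a = max(0, 2a−1) ≠ a in general.)

0.60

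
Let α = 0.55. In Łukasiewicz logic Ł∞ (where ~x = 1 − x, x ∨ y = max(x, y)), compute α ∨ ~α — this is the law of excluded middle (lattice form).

0.55

~α = 1 − 0.55 = 0.45
α ∨ ~α = max(0.55, 0.45) = 0.55
(The value 0.55 < 1 shows this instance is not satisfied; not a Ł∞-tautology — its value is max(a, 1−a).)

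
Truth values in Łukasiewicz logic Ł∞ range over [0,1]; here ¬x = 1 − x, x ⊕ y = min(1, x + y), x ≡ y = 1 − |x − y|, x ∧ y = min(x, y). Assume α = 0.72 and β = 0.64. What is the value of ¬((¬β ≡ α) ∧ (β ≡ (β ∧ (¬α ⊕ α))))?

0.36

¬β = 1 − 0.64 = 0.36
¬β ≡ α = 1 − |0.36 − 0.72| = 1 − 0.36 = 0.64
¬α = 1 − 0.72 = 0.28
¬α ⊕ α = min(1, 0.28 + 0.72) = min(1, 1.00) = 1.00
β ∧ (¬α ⊕ α) = min(0.64, 1.00) = 0.64
β ≡ (β ∧ (¬α ⊕ α)) = 1 − |0.64 − 0.64| = 1 − 0.00 = 1.00
(¬β ≡ α) ∧ (β ≡ (β ∧ (¬α ⊕ α))) = min(0.64, 1.00) = 0.64
¬((¬β ≡ α) ∧ (β ≡ (β ∧ (¬α ⊕ α)))) = 1 − 0.64 = 0.36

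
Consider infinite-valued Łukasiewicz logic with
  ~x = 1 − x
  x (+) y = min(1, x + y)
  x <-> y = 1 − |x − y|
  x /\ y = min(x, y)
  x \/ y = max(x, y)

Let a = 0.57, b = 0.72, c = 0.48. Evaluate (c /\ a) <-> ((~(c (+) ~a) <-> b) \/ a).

0.91

c /\ a = min(0.48, 0.57) = 0.48
~a = 1 − 0.57 = 0.43
c (+) ~a = min(1, 0.48 + 0.43) = min(1, 0.91) = 0.91
~(c (+) ~a) = 1 − 0.91 = 0.09
~(c (+) ~a) <-> b = 1 − |0.09 − 0.72| = 1 − 0.63 = 0.37
(~(c (+) ~a) <-> b) \/ a = max(0.37, 0.57) = 0.57
(c /\ a) <-> ((~(c (+) ~a) <-> b) \/ a) = 1 − |0.48 − 0.57| = 1 − 0.09 = 0.91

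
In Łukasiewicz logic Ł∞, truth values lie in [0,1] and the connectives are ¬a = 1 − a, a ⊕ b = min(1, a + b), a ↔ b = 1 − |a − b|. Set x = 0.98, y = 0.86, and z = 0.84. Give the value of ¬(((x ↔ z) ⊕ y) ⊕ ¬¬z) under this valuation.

x ↔ z = 1 − |0.98 − 0.84| = 1 − 0.14 = 0.86
(x ↔ z) ⊕ y = min(1, 0.86 + 0.86) = min(1, 1.72) = 1.00
¬z = 1 − 0.84 = 0.16
¬¬z = 1 − 0.16 = 0.84
((x ↔ z) ⊕ y) ⊕ ¬¬z = min(1, 1.00 + 0.84) = min(1, 1.84) = 1.00
¬(((x ↔ z) ⊕ y) ⊕ ¬¬z) = 1 − 1.00 = 0.00

0.00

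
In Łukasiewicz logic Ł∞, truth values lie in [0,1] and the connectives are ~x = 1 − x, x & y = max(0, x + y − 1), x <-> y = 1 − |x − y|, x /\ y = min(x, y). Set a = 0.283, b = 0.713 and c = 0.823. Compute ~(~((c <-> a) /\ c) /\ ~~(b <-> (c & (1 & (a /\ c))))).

c <-> a = 1 − |0.823 − 0.283| = 1 − 0.540 = 0.460
(c <-> a) /\ c = min(0.460, 0.823) = 0.460
~((c <-> a) /\ c) = 1 − 0.460 = 0.540
a /\ c = min(0.283, 0.823) = 0.283
1 & (a /\ c) = max(0, 1.000 + 0.283 − 1) = max(0, 0.283) = 0.283
c & (1 & (a /\ c)) = max(0, 0.823 + 0.283 − 1) = max(0, 0.106) = 0.106
b <-> (c & (1 & (a /\ c))) = 1 − |0.713 − 0.106| = 1 − 0.607 = 0.393
~(b <-> (c & (1 & (a /\ c)))) = 1 − 0.393 = 0.607
~~(b <-> (c & (1 & (a /\ c)))) = 1 − 0.607 = 0.393
~((c <-> a) /\ c) /\ ~~(b <-> (c & (1 & (a /\ c)))) = min(0.540, 0.393) = 0.393
~(~((c <-> a) /\ c) /\ ~~(b <-> (c & (1 & (a /\ c))))) = 1 − 0.393 = 0.607

0.607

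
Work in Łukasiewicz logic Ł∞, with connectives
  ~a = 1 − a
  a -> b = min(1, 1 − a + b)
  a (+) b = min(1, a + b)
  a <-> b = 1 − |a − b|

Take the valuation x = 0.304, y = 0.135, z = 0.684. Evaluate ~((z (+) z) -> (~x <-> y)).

z (+) z = min(1, 0.684 + 0.684) = min(1, 1.368) = 1.000
~x = 1 − 0.304 = 0.696
~x <-> y = 1 − |0.696 − 0.135| = 1 − 0.561 = 0.439
(z (+) z) -> (~x <-> y) = min(1, 1 − 1.000 + 0.439) = min(1, 0.439) = 0.439
~((z (+) z) -> (~x <-> y)) = 1 − 0.439 = 0.561

0.561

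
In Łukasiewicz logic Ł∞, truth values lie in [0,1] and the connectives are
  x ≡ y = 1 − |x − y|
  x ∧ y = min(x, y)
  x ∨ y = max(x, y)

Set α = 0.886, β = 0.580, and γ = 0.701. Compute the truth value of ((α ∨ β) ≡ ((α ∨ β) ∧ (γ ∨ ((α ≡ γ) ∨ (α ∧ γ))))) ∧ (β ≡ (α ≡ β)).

0.886

α ∨ β = max(0.886, 0.580) = 0.886
α ≡ γ = 1 − |0.886 − 0.701| = 1 − 0.185 = 0.815
α ∧ γ = min(0.886, 0.701) = 0.701
(α ≡ γ) ∨ (α ∧ γ) = max(0.815, 0.701) = 0.815
γ ∨ ((α ≡ γ) ∨ (α ∧ γ)) = max(0.701, 0.815) = 0.815
(α ∨ β) ∧ (γ ∨ ((α ≡ γ) ∨ (α ∧ γ))) = min(0.886, 0.815) = 0.815
(α ∨ β) ≡ ((α ∨ β) ∧ (γ ∨ ((α ≡ γ) ∨ (α ∧ γ)))) = 1 − |0.886 − 0.815| = 1 − 0.071 = 0.929
α ≡ β = 1 − |0.886 − 0.580| = 1 − 0.306 = 0.694
β ≡ (α ≡ β) = 1 − |0.580 − 0.694| = 1 − 0.114 = 0.886
((α ∨ β) ≡ ((α ∨ β) ∧ (γ ∨ ((α ≡ γ) ∨ (α ∧ γ))))) ∧ (β ≡ (α ≡ β)) = min(0.929, 0.886) = 0.886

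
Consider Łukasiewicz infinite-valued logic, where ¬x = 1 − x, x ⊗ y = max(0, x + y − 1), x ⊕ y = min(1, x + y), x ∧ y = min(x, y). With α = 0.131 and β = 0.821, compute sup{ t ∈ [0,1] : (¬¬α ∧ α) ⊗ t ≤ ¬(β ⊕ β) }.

0.869

¬α = 1 − 0.131 = 0.869
¬¬α = 1 − 0.869 = 0.131
¬¬α ∧ α = min(0.131, 0.131) = 0.131
So the left factor is ¬¬α ∧ α = 0.131.
β ⊕ β = min(1, 0.821 + 0.821) = min(1, 1.642) = 1.000
¬(β ⊕ β) = 1 − 1.000 = 0.000
So the right-hand bound is ¬(β ⊕ β) = 0.000.
The residuum of the Łukasiewicz t-norm gives the supremum: min(1, 1 − 0.131 + 0.000).
1 − 0.131 + 0.000 = 0.869, so t = min(1, 0.869) = 0.869.
Check: 0.131 ⊗ 0.869 = max(0, 0.000) = 0.000 ≤ 0.000.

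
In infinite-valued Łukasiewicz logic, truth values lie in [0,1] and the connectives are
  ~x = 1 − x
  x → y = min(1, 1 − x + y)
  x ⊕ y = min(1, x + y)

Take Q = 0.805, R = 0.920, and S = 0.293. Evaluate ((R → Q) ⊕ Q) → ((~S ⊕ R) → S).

R → Q = min(1, 1 − 0.920 + 0.805) = min(1, 0.885) = 0.885
(R → Q) ⊕ Q = min(1, 0.885 + 0.805) = min(1, 1.690) = 1.000
~S = 1 − 0.293 = 0.707
~S ⊕ R = min(1, 0.707 + 0.920) = min(1, 1.627) = 1.000
(~S ⊕ R) → S = min(1, 1 − 1.000 + 0.293) = min(1, 0.293) = 0.293
((R → Q) ⊕ Q) → ((~S ⊕ R) → S) = min(1, 1 − 1.000 + 0.293) = min(1, 0.293) = 0.293

0.293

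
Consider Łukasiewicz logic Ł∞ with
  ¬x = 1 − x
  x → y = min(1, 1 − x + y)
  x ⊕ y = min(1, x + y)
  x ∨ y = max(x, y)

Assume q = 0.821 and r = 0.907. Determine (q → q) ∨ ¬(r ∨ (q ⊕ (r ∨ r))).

q → q = min(1, 1 − 0.821 + 0.821) = min(1, 1.000) = 1.000
r ∨ r = max(0.907, 0.907) = 0.907
q ⊕ (r ∨ r) = min(1, 0.821 + 0.907) = min(1, 1.728) = 1.000
r ∨ (q ⊕ (r ∨ r)) = max(0.907, 1.000) = 1.000
¬(r ∨ (q ⊕ (r ∨ r))) = 1 − 1.000 = 0.000
(q → q) ∨ ¬(r ∨ (q ⊕ (r ∨ r))) = max(1.000, 0.000) = 1.000

1.000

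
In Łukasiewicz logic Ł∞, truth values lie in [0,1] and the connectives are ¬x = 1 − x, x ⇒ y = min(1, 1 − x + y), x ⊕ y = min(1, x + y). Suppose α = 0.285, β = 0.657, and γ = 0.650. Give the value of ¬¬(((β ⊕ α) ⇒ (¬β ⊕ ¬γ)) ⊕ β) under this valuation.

1.000

β ⊕ α = min(1, 0.657 + 0.285) = min(1, 0.942) = 0.942
¬β = 1 − 0.657 = 0.343
¬γ = 1 − 0.650 = 0.350
¬β ⊕ ¬γ = min(1, 0.343 + 0.350) = min(1, 0.693) = 0.693
(β ⊕ α) ⇒ (¬β ⊕ ¬γ) = min(1, 1 − 0.942 + 0.693) = min(1, 0.751) = 0.751
((β ⊕ α) ⇒ (¬β ⊕ ¬γ)) ⊕ β = min(1, 0.751 + 0.657) = min(1, 1.408) = 1.000
¬(((β ⊕ α) ⇒ (¬β ⊕ ¬γ)) ⊕ β) = 1 − 1.000 = 0.000
¬¬(((β ⊕ α) ⇒ (¬β ⊕ ¬γ)) ⊕ β) = 1 − 0.000 = 1.000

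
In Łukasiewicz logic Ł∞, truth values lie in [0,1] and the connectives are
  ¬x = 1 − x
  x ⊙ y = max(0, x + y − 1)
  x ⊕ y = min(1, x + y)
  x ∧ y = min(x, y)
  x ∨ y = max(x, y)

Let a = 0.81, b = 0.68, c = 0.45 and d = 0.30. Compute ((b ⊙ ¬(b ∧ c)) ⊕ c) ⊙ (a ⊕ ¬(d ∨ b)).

0.68

b ∧ c = min(0.68, 0.45) = 0.45
¬(b ∧ c) = 1 − 0.45 = 0.55
b ⊙ ¬(b ∧ c) = max(0, 0.68 + 0.55 − 1) = max(0, 0.23) = 0.23
(b ⊙ ¬(b ∧ c)) ⊕ c = min(1, 0.23 + 0.45) = min(1, 0.68) = 0.68
d ∨ b = max(0.30, 0.68) = 0.68
¬(d ∨ b) = 1 − 0.68 = 0.32
a ⊕ ¬(d ∨ b) = min(1, 0.81 + 0.32) = min(1, 1.13) = 1.00
((b ⊙ ¬(b ∧ c)) ⊕ c) ⊙ (a ⊕ ¬(d ∨ b)) = max(0, 0.68 + 1.00 − 1) = max(0, 0.68) = 0.68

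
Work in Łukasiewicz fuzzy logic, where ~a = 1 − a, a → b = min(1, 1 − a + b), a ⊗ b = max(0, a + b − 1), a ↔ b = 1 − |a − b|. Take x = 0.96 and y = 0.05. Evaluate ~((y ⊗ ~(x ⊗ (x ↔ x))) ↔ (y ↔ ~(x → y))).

x ↔ x = 1 − |0.96 − 0.96| = 1 − 0.00 = 1.00
x ⊗ (x ↔ x) = max(0, 0.96 + 1.00 − 1) = max(0, 0.96) = 0.96
~(x ⊗ (x ↔ x)) = 1 − 0.96 = 0.04
y ⊗ ~(x ⊗ (x ↔ x)) = max(0, 0.05 + 0.04 − 1) = max(0, -0.91) = 0.00
x → y = min(1, 1 − 0.96 + 0.05) = min(1, 0.09) = 0.09
~(x → y) = 1 − 0.09 = 0.91
y ↔ ~(x → y) = 1 − |0.05 − 0.91| = 1 − 0.86 = 0.14
(y ⊗ ~(x ⊗ (x ↔ x))) ↔ (y ↔ ~(x → y)) = 1 − |0.00 − 0.14| = 1 − 0.14 = 0.86
~((y ⊗ ~(x ⊗ (x ↔ x))) ↔ (y ↔ ~(x → y))) = 1 − 0.86 = 0.14

0.14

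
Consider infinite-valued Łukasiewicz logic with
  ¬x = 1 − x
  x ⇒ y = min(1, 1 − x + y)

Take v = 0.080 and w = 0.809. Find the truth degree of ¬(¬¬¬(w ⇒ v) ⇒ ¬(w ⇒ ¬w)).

w ⇒ v = min(1, 1 − 0.809 + 0.080) = min(1, 0.271) = 0.271
¬(w ⇒ v) = 1 − 0.271 = 0.729
¬¬(w ⇒ v) = 1 − 0.729 = 0.271
¬¬¬(w ⇒ v) = 1 − 0.271 = 0.729
¬w = 1 − 0.809 = 0.191
w ⇒ ¬w = min(1, 1 − 0.809 + 0.191) = min(1, 0.382) = 0.382
¬(w ⇒ ¬w) = 1 − 0.382 = 0.618
¬¬¬(w ⇒ v) ⇒ ¬(w ⇒ ¬w) = min(1, 1 − 0.729 + 0.618) = min(1, 0.889) = 0.889
¬(¬¬¬(w ⇒ v) ⇒ ¬(w ⇒ ¬w)) = 1 − 0.889 = 0.111

0.111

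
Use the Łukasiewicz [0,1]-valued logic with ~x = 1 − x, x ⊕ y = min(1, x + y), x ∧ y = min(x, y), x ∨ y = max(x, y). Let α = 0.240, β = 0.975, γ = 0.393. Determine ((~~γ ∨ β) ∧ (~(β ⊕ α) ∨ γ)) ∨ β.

0.975

~γ = 1 − 0.393 = 0.607
~~γ = 1 − 0.607 = 0.393
~~γ ∨ β = max(0.393, 0.975) = 0.975
β ⊕ α = min(1, 0.975 + 0.240) = min(1, 1.215) = 1.000
~(β ⊕ α) = 1 − 1.000 = 0.000
~(β ⊕ α) ∨ γ = max(0.000, 0.393) = 0.393
(~~γ ∨ β) ∧ (~(β ⊕ α) ∨ γ) = min(0.975, 0.393) = 0.393
((~~γ ∨ β) ∧ (~(β ⊕ α) ∨ γ)) ∨ β = max(0.393, 0.975) = 0.975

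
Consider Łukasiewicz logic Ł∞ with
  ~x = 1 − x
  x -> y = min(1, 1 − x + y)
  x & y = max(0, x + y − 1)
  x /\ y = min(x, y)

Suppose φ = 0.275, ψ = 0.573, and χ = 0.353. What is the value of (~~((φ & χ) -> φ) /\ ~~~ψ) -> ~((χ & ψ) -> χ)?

φ & χ = max(0, 0.275 + 0.353 − 1) = max(0, -0.372) = 0.000
(φ & χ) -> φ = min(1, 1 − 0.000 + 0.275) = min(1, 1.275) = 1.000
~((φ & χ) -> φ) = 1 − 1.000 = 0.000
~~((φ & χ) -> φ) = 1 − 0.000 = 1.000
~ψ = 1 − 0.573 = 0.427
~~ψ = 1 − 0.427 = 0.573
~~~ψ = 1 − 0.573 = 0.427
~~((φ & χ) -> φ) /\ ~~~ψ = min(1.000, 0.427) = 0.427
χ & ψ = max(0, 0.353 + 0.573 − 1) = max(0, -0.074) = 0.000
(χ & ψ) -> χ = min(1, 1 − 0.000 + 0.353) = min(1, 1.353) = 1.000
~((χ & ψ) -> χ) = 1 − 1.000 = 0.000
(~~((φ & χ) -> φ) /\ ~~~ψ) -> ~((χ & ψ) -> χ) = min(1, 1 − 0.427 + 0.000) = min(1, 0.573) = 0.573

0.573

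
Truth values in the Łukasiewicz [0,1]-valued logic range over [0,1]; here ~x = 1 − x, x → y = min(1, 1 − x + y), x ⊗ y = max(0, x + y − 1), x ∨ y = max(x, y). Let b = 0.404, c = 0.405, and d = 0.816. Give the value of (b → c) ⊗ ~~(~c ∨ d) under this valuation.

b → c = min(1, 1 − 0.404 + 0.405) = min(1, 1.001) = 1.000
~c = 1 − 0.405 = 0.595
~c ∨ d = max(0.595, 0.816) = 0.816
~(~c ∨ d) = 1 − 0.816 = 0.184
~~(~c ∨ d) = 1 − 0.184 = 0.816
(b → c) ⊗ ~~(~c ∨ d) = max(0, 1.000 + 0.816 − 1) = max(0, 0.816) = 0.816

0.816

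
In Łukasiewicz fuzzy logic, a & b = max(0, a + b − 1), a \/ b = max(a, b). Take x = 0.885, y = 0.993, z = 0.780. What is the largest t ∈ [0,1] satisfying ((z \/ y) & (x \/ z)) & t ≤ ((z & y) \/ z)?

0.902

z \/ y = max(0.780, 0.993) = 0.993
x \/ z = max(0.885, 0.780) = 0.885
(z \/ y) & (x \/ z) = max(0, 0.993 + 0.885 − 1) = max(0, 0.878) = 0.878
So the left factor is (z \/ y) & (x \/ z) = 0.878.
z & y = max(0, 0.780 + 0.993 − 1) = max(0, 0.773) = 0.773
(z & y) \/ z = max(0.773, 0.780) = 0.780
So the right-hand bound is (z & y) \/ z = 0.780.
The residuum of the Łukasiewicz t-norm gives the supremum: min(1, 1 − 0.878 + 0.780).
1 − 0.878 + 0.780 = 0.902, so t = min(1, 0.902) = 0.902.
Check: 0.878 & 0.902 = max(0, 0.780) = 0.780 ≤ 0.780.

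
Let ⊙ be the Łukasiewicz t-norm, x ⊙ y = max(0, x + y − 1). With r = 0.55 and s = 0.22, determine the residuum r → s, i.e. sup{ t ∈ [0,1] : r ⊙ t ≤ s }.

0.67

The residuum of the Łukasiewicz t-norm gives the supremum: min(1, 1 − 0.55 + 0.22).
1 − 0.55 + 0.22 = 0.67, so t = min(1, 0.67) = 0.67.
Check: 0.55 ⊙ 0.67 = max(0, 0.22) = 0.22 ≤ 0.22.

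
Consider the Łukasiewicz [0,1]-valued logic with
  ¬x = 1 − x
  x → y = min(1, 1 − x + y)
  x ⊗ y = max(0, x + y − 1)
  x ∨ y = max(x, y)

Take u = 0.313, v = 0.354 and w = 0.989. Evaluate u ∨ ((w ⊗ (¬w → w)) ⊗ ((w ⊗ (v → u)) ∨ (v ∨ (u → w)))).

¬w = 1 − 0.989 = 0.011
¬w → w = min(1, 1 − 0.011 + 0.989) = min(1, 1.978) = 1.000
w ⊗ (¬w → w) = max(0, 0.989 + 1.000 − 1) = max(0, 0.989) = 0.989
v → u = min(1, 1 − 0.354 + 0.313) = min(1, 0.959) = 0.959
w ⊗ (v → u) = max(0, 0.989 + 0.959 − 1) = max(0, 0.948) = 0.948
u → w = min(1, 1 − 0.313 + 0.989) = min(1, 1.676) = 1.000
v ∨ (u → w) = max(0.354, 1.000) = 1.000
(w ⊗ (v → u)) ∨ (v ∨ (u → w)) = max(0.948, 1.000) = 1.000
(w ⊗ (¬w → w)) ⊗ ((w ⊗ (v → u)) ∨ (v ∨ (u → w))) = max(0, 0.989 + 1.000 − 1) = max(0, 0.989) = 0.989
u ∨ ((w ⊗ (¬w → w)) ⊗ ((w ⊗ (v → u)) ∨ (v ∨ (u → w)))) = max(0.313, 0.989) = 0.989

0.989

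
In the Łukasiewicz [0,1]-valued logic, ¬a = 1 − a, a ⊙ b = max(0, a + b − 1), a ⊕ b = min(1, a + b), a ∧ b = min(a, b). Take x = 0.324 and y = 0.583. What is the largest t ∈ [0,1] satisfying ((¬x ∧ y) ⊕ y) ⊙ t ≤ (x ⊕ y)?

0.907

¬x = 1 − 0.324 = 0.676
¬x ∧ y = min(0.676, 0.583) = 0.583
(¬x ∧ y) ⊕ y = min(1, 0.583 + 0.583) = min(1, 1.166) = 1.000
So the left factor is (¬x ∧ y) ⊕ y = 1.000.
x ⊕ y = min(1, 0.324 + 0.583) = min(1, 0.907) = 0.907
So the right-hand bound is x ⊕ y = 0.907.
The residuum of the Łukasiewicz t-norm gives the supremum: min(1, 1 − 1.000 + 0.907).
1 − 1.000 + 0.907 = 0.907, so t = min(1, 0.907) = 0.907.
Check: 1.000 ⊙ 0.907 = max(0, 0.907) = 0.907 ≤ 0.907.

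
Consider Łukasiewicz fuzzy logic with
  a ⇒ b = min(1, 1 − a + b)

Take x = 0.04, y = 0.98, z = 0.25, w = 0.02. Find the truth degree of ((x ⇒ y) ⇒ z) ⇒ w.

x ⇒ y = min(1, 1 − 0.04 + 0.98) = min(1, 1.94) = 1.00
(x ⇒ y) ⇒ z = min(1, 1 − 1.00 + 0.25) = min(1, 0.25) = 0.25
((x ⇒ y) ⇒ z) ⇒ w = min(1, 1 − 0.25 + 0.02) = min(1, 0.77) = 0.77

0.77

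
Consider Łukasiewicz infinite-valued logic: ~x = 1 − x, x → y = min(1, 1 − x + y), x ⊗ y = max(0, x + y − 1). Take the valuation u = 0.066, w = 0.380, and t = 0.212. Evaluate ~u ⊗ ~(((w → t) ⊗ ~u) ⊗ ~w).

0.548

~u = 1 − 0.066 = 0.934
w → t = min(1, 1 − 0.380 + 0.212) = min(1, 0.832) = 0.832
(w → t) ⊗ ~u = max(0, 0.832 + 0.934 − 1) = max(0, 0.766) = 0.766
~w = 1 − 0.380 = 0.620
((w → t) ⊗ ~u) ⊗ ~w = max(0, 0.766 + 0.620 − 1) = max(0, 0.386) = 0.386
~(((w → t) ⊗ ~u) ⊗ ~w) = 1 − 0.386 = 0.614
~u ⊗ ~(((w → t) ⊗ ~u) ⊗ ~w) = max(0, 0.934 + 0.614 − 1) = max(0, 0.548) = 0.548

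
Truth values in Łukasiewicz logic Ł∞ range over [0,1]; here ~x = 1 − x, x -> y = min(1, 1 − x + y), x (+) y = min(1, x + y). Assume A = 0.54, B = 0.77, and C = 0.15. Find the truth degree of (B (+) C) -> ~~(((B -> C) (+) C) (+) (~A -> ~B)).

B (+) C = min(1, 0.77 + 0.15) = min(1, 0.92) = 0.92
B -> C = min(1, 1 − 0.77 + 0.15) = min(1, 0.38) = 0.38
(B -> C) (+) C = min(1, 0.38 + 0.15) = min(1, 0.53) = 0.53
~A = 1 − 0.54 = 0.46
~B = 1 − 0.77 = 0.23
~A -> ~B = min(1, 1 − 0.46 + 0.23) = min(1, 0.77) = 0.77
((B -> C) (+) C) (+) (~A -> ~B) = min(1, 0.53 + 0.77) = min(1, 1.30) = 1.00
~(((B -> C) (+) C) (+) (~A -> ~B)) = 1 − 1.00 = 0.00
~~(((B -> C) (+) C) (+) (~A -> ~B)) = 1 − 0.00 = 1.00
(B (+) C) -> ~~(((B -> C) (+) C) (+) (~A -> ~B)) = min(1, 1 − 0.92 + 1.00) = min(1, 1.08) = 1.00

1.00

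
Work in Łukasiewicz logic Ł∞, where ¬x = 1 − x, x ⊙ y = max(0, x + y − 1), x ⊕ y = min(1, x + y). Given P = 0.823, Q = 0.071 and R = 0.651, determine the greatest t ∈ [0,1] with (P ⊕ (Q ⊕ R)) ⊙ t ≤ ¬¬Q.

0.071

Q ⊕ R = min(1, 0.071 + 0.651) = min(1, 0.722) = 0.722
P ⊕ (Q ⊕ R) = min(1, 0.823 + 0.722) = min(1, 1.545) = 1.000
So the left factor is P ⊕ (Q ⊕ R) = 1.000.
¬Q = 1 − 0.071 = 0.929
¬¬Q = 1 − 0.929 = 0.071
So the right-hand bound is ¬¬Q = 0.071.
The residuum of the Łukasiewicz t-norm gives the supremum: min(1, 1 − 1.000 + 0.071).
1 − 1.000 + 0.071 = 0.071, so t = min(1, 0.071) = 0.071.
Check: 1.000 ⊙ 0.071 = max(0, 0.071) = 0.071 ≤ 0.071.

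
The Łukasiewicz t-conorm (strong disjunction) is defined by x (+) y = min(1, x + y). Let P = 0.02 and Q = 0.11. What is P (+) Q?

P (+) Q = min(1, 0.02 + 0.11) = min(1, 0.13) = 0.13
For comparison, the Gödel t-conorm max(x, y) would give 0.11.

0.13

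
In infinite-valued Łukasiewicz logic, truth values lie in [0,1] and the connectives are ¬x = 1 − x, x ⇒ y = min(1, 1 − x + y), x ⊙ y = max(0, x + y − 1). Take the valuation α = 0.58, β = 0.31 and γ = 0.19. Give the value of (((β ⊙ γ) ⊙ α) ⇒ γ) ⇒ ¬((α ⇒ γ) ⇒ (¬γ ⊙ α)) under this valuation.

β ⊙ γ = max(0, 0.31 + 0.19 − 1) = max(0, -0.50) = 0.00
(β ⊙ γ) ⊙ α = max(0, 0.00 + 0.58 − 1) = max(0, -0.42) = 0.00
((β ⊙ γ) ⊙ α) ⇒ γ = min(1, 1 − 0.00 + 0.19) = min(1, 1.19) = 1.00
α ⇒ γ = min(1, 1 − 0.58 + 0.19) = min(1, 0.61) = 0.61
¬γ = 1 − 0.19 = 0.81
¬γ ⊙ α = max(0, 0.81 + 0.58 − 1) = max(0, 0.39) = 0.39
(α ⇒ γ) ⇒ (¬γ ⊙ α) = min(1, 1 − 0.61 + 0.39) = min(1, 0.78) = 0.78
¬((α ⇒ γ) ⇒ (¬γ ⊙ α)) = 1 − 0.78 = 0.22
(((β ⊙ γ) ⊙ α) ⇒ γ) ⇒ ¬((α ⇒ γ) ⇒ (¬γ ⊙ α)) = min(1, 1 − 1.00 + 0.22) = min(1, 0.22) = 0.22

0.22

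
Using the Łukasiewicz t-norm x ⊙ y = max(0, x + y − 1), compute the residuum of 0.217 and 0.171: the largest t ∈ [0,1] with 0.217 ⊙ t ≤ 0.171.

The residuum of the Łukasiewicz t-norm gives the supremum: min(1, 1 − 0.217 + 0.171).
1 − 0.217 + 0.171 = 0.954, so t = min(1, 0.954) = 0.954.
Check: 0.217 ⊙ 0.954 = max(0, 0.171) = 0.171 ≤ 0.171.

0.954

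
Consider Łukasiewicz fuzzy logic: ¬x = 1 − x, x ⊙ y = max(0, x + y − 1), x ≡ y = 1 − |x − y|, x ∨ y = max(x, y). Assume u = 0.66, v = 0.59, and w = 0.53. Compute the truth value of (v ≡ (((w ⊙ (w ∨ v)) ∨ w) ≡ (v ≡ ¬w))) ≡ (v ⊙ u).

0.31

w ∨ v = max(0.53, 0.59) = 0.59
w ⊙ (w ∨ v) = max(0, 0.53 + 0.59 − 1) = max(0, 0.12) = 0.12
(w ⊙ (w ∨ v)) ∨ w = max(0.12, 0.53) = 0.53
¬w = 1 − 0.53 = 0.47
v ≡ ¬w = 1 − |0.59 − 0.47| = 1 − 0.12 = 0.88
((w ⊙ (w ∨ v)) ∨ w) ≡ (v ≡ ¬w) = 1 − |0.53 − 0.88| = 1 − 0.35 = 0.65
v ≡ (((w ⊙ (w ∨ v)) ∨ w) ≡ (v ≡ ¬w)) = 1 − |0.59 − 0.65| = 1 − 0.06 = 0.94
v ⊙ u = max(0, 0.59 + 0.66 − 1) = max(0, 0.25) = 0.25
(v ≡ (((w ⊙ (w ∨ v)) ∨ w) ≡ (v ≡ ¬w))) ≡ (v ⊙ u) = 1 − |0.94 − 0.25| = 1 − 0.69 = 0.31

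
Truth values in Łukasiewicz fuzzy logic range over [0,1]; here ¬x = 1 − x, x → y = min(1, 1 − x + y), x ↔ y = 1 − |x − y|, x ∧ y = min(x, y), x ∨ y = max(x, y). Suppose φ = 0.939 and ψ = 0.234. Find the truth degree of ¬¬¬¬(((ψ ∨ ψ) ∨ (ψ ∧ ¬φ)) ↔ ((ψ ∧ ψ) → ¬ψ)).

0.234

ψ ∨ ψ = max(0.234, 0.234) = 0.234
¬φ = 1 − 0.939 = 0.061
ψ ∧ ¬φ = min(0.234, 0.061) = 0.061
(ψ ∨ ψ) ∨ (ψ ∧ ¬φ) = max(0.234, 0.061) = 0.234
ψ ∧ ψ = min(0.234, 0.234) = 0.234
¬ψ = 1 − 0.234 = 0.766
(ψ ∧ ψ) → ¬ψ = min(1, 1 − 0.234 + 0.766) = min(1, 1.532) = 1.000
((ψ ∨ ψ) ∨ (ψ ∧ ¬φ)) ↔ ((ψ ∧ ψ) → ¬ψ) = 1 − |0.234 − 1.000| = 1 − 0.766 = 0.234
¬(((ψ ∨ ψ) ∨ (ψ ∧ ¬φ)) ↔ ((ψ ∧ ψ) → ¬ψ)) = 1 − 0.234 = 0.766
¬¬(((ψ ∨ ψ) ∨ (ψ ∧ ¬φ)) ↔ ((ψ ∧ ψ) → ¬ψ)) = 1 − 0.766 = 0.234
¬¬¬(((ψ ∨ ψ) ∨ (ψ ∧ ¬φ)) ↔ ((ψ ∧ ψ) → ¬ψ)) = 1 − 0.234 = 0.766
¬¬¬¬(((ψ ∨ ψ) ∨ (ψ ∧ ¬φ)) ↔ ((ψ ∧ ψ) → ¬ψ)) = 1 − 0.766 = 0.234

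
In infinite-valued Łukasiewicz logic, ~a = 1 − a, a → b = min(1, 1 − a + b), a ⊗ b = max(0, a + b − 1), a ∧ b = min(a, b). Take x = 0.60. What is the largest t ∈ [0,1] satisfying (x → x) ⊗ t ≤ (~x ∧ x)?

x → x = min(1, 1 − 0.60 + 0.60) = min(1, 1.00) = 1.00
So the left factor is x → x = 1.00.
~x = 1 − 0.60 = 0.40
~x ∧ x = min(0.40, 0.60) = 0.40
So the right-hand bound is ~x ∧ x = 0.40.
The residuum of the Łukasiewicz t-norm gives the supremum: min(1, 1 − 1.00 + 0.40).
1 − 1.00 + 0.40 = 0.40, so t = min(1, 0.40) = 0.40.
Check: 1.00 ⊗ 0.40 = max(0, 0.40) = 0.40 ≤ 0.40.

0.40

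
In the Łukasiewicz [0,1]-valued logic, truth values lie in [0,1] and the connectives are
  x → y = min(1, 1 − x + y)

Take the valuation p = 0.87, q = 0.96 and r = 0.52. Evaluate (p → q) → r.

p → q = min(1, 1 − 0.87 + 0.96) = min(1, 1.09) = 1.00
(p → q) → r = min(1, 1 − 1.00 + 0.52) = min(1, 0.52) = 0.52

0.52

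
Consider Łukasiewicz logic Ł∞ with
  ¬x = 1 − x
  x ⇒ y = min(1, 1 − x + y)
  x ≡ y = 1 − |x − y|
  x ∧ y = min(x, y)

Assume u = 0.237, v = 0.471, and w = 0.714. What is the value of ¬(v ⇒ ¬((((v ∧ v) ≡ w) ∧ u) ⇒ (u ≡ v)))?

v ∧ v = min(0.471, 0.471) = 0.471
(v ∧ v) ≡ w = 1 − |0.471 − 0.714| = 1 − 0.243 = 0.757
((v ∧ v) ≡ w) ∧ u = min(0.757, 0.237) = 0.237
u ≡ v = 1 − |0.237 − 0.471| = 1 − 0.234 = 0.766
(((v ∧ v) ≡ w) ∧ u) ⇒ (u ≡ v) = min(1, 1 − 0.237 + 0.766) = min(1, 1.529) = 1.000
¬((((v ∧ v) ≡ w) ∧ u) ⇒ (u ≡ v)) = 1 − 1.000 = 0.000
v ⇒ ¬((((v ∧ v) ≡ w) ∧ u) ⇒ (u ≡ v)) = min(1, 1 − 0.471 + 0.000) = min(1, 0.529) = 0.529
¬(v ⇒ ¬((((v ∧ v) ≡ w) ∧ u) ⇒ (u ≡ v))) = 1 − 0.529 = 0.471

0.471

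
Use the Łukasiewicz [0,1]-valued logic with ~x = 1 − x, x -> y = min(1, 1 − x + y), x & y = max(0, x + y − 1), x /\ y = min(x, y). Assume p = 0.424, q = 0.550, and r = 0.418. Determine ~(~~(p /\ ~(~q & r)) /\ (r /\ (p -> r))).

~q = 1 − 0.550 = 0.450
~q & r = max(0, 0.450 + 0.418 − 1) = max(0, -0.132) = 0.000
~(~q & r) = 1 − 0.000 = 1.000
p /\ ~(~q & r) = min(0.424, 1.000) = 0.424
~(p /\ ~(~q & r)) = 1 − 0.424 = 0.576
~~(p /\ ~(~q & r)) = 1 − 0.576 = 0.424
p -> r = min(1, 1 − 0.424 + 0.418) = min(1, 0.994) = 0.994
r /\ (p -> r) = min(0.418, 0.994) = 0.418
~~(p /\ ~(~q & r)) /\ (r /\ (p -> r)) = min(0.424, 0.418) = 0.418
~(~~(p /\ ~(~q & r)) /\ (r /\ (p -> r))) = 1 − 0.418 = 0.582

0.582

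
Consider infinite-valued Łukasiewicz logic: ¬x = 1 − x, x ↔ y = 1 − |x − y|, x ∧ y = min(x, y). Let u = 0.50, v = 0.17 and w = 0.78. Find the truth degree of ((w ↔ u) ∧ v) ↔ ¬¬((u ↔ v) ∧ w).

w ↔ u = 1 − |0.78 − 0.50| = 1 − 0.28 = 0.72
(w ↔ u) ∧ v = min(0.72, 0.17) = 0.17
u ↔ v = 1 − |0.50 − 0.17| = 1 − 0.33 = 0.67
(u ↔ v) ∧ w = min(0.67, 0.78) = 0.67
¬((u ↔ v) ∧ w) = 1 − 0.67 = 0.33
¬¬((u ↔ v) ∧ w) = 1 − 0.33 = 0.67
((w ↔ u) ∧ v) ↔ ¬¬((u ↔ v) ∧ w) = 1 − |0.17 − 0.67| = 1 − 0.50 = 0.50

0.50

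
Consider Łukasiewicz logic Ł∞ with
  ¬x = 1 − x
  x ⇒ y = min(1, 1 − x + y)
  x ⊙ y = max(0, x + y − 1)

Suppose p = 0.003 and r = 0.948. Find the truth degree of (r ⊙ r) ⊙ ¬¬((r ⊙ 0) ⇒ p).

r ⊙ r = max(0, 0.948 + 0.948 − 1) = max(0, 0.896) = 0.896
r ⊙ 0 = max(0, 0.948 + 0.000 − 1) = max(0, -0.052) = 0.000
(r ⊙ 0) ⇒ p = min(1, 1 − 0.000 + 0.003) = min(1, 1.003) = 1.000
¬((r ⊙ 0) ⇒ p) = 1 − 1.000 = 0.000
¬¬((r ⊙ 0) ⇒ p) = 1 − 0.000 = 1.000
(r ⊙ r) ⊙ ¬¬((r ⊙ 0) ⇒ p) = max(0, 0.896 + 1.000 − 1) = max(0, 0.896) = 0.896

0.896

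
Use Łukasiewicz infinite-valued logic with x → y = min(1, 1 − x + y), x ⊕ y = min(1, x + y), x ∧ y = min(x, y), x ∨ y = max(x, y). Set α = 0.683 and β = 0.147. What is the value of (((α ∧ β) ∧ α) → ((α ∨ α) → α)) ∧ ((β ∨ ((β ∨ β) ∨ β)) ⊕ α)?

α ∧ β = min(0.683, 0.147) = 0.147
(α ∧ β) ∧ α = min(0.147, 0.683) = 0.147
α ∨ α = max(0.683, 0.683) = 0.683
(α ∨ α) → α = min(1, 1 − 0.683 + 0.683) = min(1, 1.000) = 1.000
((α ∧ β) ∧ α) → ((α ∨ α) → α) = min(1, 1 − 0.147 + 1.000) = min(1, 1.853) = 1.000
β ∨ β = max(0.147, 0.147) = 0.147
(β ∨ β) ∨ β = max(0.147, 0.147) = 0.147
β ∨ ((β ∨ β) ∨ β) = max(0.147, 0.147) = 0.147
(β ∨ ((β ∨ β) ∨ β)) ⊕ α = min(1, 0.147 + 0.683) = min(1, 0.830) = 0.830
(((α ∧ β) ∧ α) → ((α ∨ α) → α)) ∧ ((β ∨ ((β ∨ β) ∨ β)) ⊕ α) = min(1.000, 0.830) = 0.830

0.830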